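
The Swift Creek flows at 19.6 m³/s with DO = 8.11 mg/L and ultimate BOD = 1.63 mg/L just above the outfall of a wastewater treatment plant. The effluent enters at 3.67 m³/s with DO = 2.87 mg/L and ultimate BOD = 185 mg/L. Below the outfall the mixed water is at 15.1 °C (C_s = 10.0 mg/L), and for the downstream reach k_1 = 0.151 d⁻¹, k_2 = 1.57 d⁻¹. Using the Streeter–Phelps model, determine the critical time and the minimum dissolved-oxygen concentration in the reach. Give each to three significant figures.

Mixed DO = (19.6×8.11 + 3.67×2.87)/(19.6+3.67) = 169.5/23.27 = 7.284 mg/L.
Mixed L₀ = (19.6×1.63 + 3.67×185)/(23.27) = 710.9/23.27 = 30.55 mg/L.
Initial deficit D₀ = C_s − DO₀ = 10.0 − 7.284 = 2.716 mg/L.
t_c = (1/1.419) ln[(1.57/0.151)(1 − 2.716×1.419/(0.151×30.55))] = 0.7047 × ln(1.709) = 0.3779 d.
D_c = (0.151/1.57) × 30.55 × e^(−0.151×0.3779) = 0.09618 × 30.55 × 0.9445 = 2.775 mg/L.
Minimum DO = 10.0 − 2.775 = 7.225 mg/L.

t_c ≈ 0.378 d; minimum DO ≈ 7.22 mg/L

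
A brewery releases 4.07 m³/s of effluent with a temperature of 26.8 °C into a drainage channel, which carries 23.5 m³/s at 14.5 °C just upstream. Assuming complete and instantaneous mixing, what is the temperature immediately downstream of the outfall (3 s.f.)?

16.3 °C

Flow-weighted mixing: C = (Q_r C_r + Q_w C_w)/(Q_r + Q_w)
= (23.5×14.5 + 4.07×26.8)/(23.5 + 4.07) = 449.8/27.57 = 16.32 °C.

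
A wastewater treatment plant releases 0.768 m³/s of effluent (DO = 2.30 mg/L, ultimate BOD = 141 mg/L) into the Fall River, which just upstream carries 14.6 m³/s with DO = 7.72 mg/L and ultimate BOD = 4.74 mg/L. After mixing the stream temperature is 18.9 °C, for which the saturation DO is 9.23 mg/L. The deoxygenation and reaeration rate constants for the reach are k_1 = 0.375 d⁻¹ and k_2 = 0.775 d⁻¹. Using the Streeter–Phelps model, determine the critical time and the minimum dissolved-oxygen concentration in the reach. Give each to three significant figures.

Mixed DO = (14.6×7.72 + 0.768×2.30)/(14.6+0.768) = 114.5/15.37 = 7.449 mg/L.
Mixed L₀ = (14.6×4.74 + 0.768×141)/(15.37) = 177.5/15.37 = 11.55 mg/L.
Initial deficit D₀ = C_s − DO₀ = 9.23 − 7.449 = 1.781 mg/L.
t_c = (1/0.4000) ln[(0.775/0.375)(1 − 1.781×0.4000/(0.375×11.55))] = 2.500 × ln(1.727) = 1.366 d.
D_c = (0.375/0.775) × 11.55 × e^(−0.375×1.366) = 0.4839 × 11.55 × 0.5992 = 3.349 mg/L.
Minimum DO = 9.23 − 3.349 = 5.881 mg/L.

t_c ≈ 1.37 d; minimum DO ≈ 5.88 mg/L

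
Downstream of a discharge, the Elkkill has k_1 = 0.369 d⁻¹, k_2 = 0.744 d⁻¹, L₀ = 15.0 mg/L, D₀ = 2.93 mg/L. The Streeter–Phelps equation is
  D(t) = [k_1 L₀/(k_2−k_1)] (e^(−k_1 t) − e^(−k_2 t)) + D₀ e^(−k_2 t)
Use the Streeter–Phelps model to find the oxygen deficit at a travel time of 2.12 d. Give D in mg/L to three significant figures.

k_1 L₀/(k_2−k_1) = 0.369×15.0/(0.744−0.369) = 5.535/0.3750 = 14.76 mg/L.
e^(−k_1 t) = e^(−0.369×2.120) = 0.4574; e^(−k_2 t) = e^(−0.744×2.120) = 0.2065.
D = 14.76 × (0.4574 − 0.2065) + 2.93 × 0.2065 = 3.702 + 0.6052 = 4.307 mg/L.

D ≈ 4.31 mg/L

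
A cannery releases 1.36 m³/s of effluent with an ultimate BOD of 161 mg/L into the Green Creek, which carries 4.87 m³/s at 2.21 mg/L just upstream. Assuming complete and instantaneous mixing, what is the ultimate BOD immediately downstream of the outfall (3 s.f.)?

36.9 mg/L

Flow-weighted mixing: C = (Q_r C_r + Q_w C_w)/(Q_r + Q_w)
= (4.87×2.21 + 1.36×161)/(4.87 + 1.36) = 229.7/6.230 = 36.87 mg/L.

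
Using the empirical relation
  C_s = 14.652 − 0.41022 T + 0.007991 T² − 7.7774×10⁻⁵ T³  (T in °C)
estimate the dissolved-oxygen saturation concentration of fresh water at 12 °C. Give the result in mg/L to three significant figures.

C_s = 14.652 − 0.41022×12 + 0.007991×12² − 7.7774×10⁻⁵×12³ = 10.75 mg/L.

C_s ≈ 10.7 mg/L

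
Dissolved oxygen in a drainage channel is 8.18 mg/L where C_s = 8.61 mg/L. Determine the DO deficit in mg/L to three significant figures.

D ≈ 0.430 mg/L

D = C_s − C = 8.61 − 8.18 = 0.430 mg/L.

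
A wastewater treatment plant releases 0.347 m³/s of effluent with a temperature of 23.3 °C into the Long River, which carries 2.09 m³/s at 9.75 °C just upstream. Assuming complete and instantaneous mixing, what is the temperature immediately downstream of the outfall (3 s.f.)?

11.7 °C

Flow-weighted mixing: C = (Q_r C_r + Q_w C_w)/(Q_r + Q_w)
= (2.09×9.75 + 0.347×23.3)/(2.09 + 0.347) = 28.46/2.437 = 11.68 °C.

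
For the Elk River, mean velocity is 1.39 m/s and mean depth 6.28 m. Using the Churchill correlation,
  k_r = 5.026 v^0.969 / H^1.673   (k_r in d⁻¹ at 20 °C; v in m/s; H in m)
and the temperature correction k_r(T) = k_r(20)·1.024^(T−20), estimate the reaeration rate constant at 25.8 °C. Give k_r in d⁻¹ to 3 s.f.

k_r(20) = 5.026 × 1.39^0.969 / 6.28^1.673 = 5.026 × 1.376 / 21.63 = 0.3198 d⁻¹.
k_r(25.8) = 0.3198 × 1.024^(25.8−20) = 0.3198 × 1.147 = 0.3669 d⁻¹.

k_r ≈ 0.367 d⁻¹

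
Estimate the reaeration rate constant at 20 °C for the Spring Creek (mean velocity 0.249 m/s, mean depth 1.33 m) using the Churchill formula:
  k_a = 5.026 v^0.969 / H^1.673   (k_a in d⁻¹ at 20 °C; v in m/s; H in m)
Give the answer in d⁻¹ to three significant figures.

k_a ≈ 0.811 d⁻¹

k_a = 5.026 × 0.249^0.969 / 1.33^1.673 = 5.026 × 0.2600 / 1.611 = 0.8108 d⁻¹.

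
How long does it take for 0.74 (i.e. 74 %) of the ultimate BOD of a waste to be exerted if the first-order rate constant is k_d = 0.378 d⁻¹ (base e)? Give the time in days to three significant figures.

y/L₀ = 1 − e^(−k_d t) = 0.74 ⇒ e^(−k_d t) = 0.260
t = −ln(0.260) / 0.378 = 1.347 / 0.378 = 3.564 d.

t ≈ 3.56 d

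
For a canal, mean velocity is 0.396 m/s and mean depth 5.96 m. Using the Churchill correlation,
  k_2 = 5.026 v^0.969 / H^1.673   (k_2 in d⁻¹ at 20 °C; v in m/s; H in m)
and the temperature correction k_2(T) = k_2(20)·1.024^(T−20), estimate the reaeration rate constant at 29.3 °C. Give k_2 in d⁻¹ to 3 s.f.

k_2 ≈ 0.129 d⁻¹

k_2(20) = 5.026 × 0.396^0.969 / 5.96^1.673 = 5.026 × 0.4075 / 19.81 = 0.1034 d⁻¹.
k_2(29.3) = 0.1034 × 1.024^(29.3−20) = 0.1034 × 1.247 = 0.1289 d⁻¹.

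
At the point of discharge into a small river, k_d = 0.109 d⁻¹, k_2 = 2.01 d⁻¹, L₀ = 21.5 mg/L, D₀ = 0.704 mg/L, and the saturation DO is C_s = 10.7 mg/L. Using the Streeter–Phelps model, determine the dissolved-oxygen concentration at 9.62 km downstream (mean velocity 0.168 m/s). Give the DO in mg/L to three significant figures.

DO ≈ 9.69 mg/L

Travel time t = x/v = 9.62 km / (0.168 m/s) = 9620 m / 0.168 m/s = 57260 s = 0.6628 d.
k_d L₀/(k_2−k_d) = 0.109×21.5/(2.01−0.109) = 2.344/1.901 = 1.233 mg/L.
e^(−k_d t) = e^(−0.109×0.6628) = 0.9303; e^(−k_2 t) = e^(−2.01×0.6628) = 0.2639.
D = 1.233 × (0.9303 − 0.2639) + 0.704 × 0.2639 = 0.8215 + 0.1858 = 1.007 mg/L.
DO = C_s − D = 10.7 − 1.007 = 9.693 mg/L.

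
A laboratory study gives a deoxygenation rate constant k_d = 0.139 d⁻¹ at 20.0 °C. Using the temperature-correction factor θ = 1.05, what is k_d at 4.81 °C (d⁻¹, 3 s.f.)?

k_d(T₂) = k_d(T₁) · θ^(T₂−T₁) = 0.139 × 1.05^(4.81−20.0)
= 0.139 × 1.05^-15.2 = 0.139 × 0.4766 = 0.06624 d⁻¹.

k_d ≈ 0.0662 d⁻¹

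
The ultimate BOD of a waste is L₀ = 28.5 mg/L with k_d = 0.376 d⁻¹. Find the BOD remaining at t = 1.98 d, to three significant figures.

L ≈ 13.5 mg/L

L_t = L₀ e^(−k_d t) = 28.5 × e^(−0.376×1.98) = 28.5 × 0.4750 = 13.54 mg/L.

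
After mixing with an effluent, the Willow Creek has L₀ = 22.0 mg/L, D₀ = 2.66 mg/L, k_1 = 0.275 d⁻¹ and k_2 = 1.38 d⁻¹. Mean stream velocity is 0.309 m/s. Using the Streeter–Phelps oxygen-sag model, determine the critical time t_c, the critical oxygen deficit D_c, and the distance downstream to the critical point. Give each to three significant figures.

With k_2/k_1 = 5.018 and 1 − D₀(k_2−k_1)/(k_1 L₀) = 0.5142,
t_c = ln(5.018 × 0.5142) / (1.38 − 0.275) = ln(2.580) / 1.105 = 0.9479/1.105 = 0.8578 d.
L(t_c) = L₀ e^(−k_1 t_c) = 22.0 × 0.7899 = 17.38 mg/L, and at the critical point k_2 D_c = k_1 L, so D_c = (0.275/1.38) × 17.38 = 3.463 mg/L.
x_c = v t_c = 0.309 m/s × 0.8578 d × 86400 s/d = 22900 m ≈ 22.9 km.

t_c ≈ 0.858 d; D_c ≈ 3.46 mg/L; x_c ≈ 22.9 km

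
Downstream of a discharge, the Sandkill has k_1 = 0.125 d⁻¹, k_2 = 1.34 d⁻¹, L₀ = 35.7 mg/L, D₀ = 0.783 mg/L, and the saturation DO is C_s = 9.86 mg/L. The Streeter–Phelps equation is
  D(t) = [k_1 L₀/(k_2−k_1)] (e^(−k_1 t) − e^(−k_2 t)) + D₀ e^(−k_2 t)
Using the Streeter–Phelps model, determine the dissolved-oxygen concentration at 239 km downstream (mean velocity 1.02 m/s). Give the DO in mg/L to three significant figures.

Travel time t = x/v = 239 km / (1.02 m/s) = 239000 m / 1.02 m/s = 234300 s = 2.712 d.
k_1 L₀/(k_2−k_1) = 0.125×35.7/(1.34−0.125) = 4.463/1.215 = 3.673 mg/L.
e^(−k_1 t) = e^(−0.125×2.712) = 0.7125; e^(−k_2 t) = e^(−1.34×2.712) = 0.02641.
D = 3.673 × (0.7125 − 0.02641) + 0.783 × 0.02641 = 2.520 + 0.02068 = 2.541 mg/L.
DO = C_s − D = 9.86 − 2.541 = 7.319 mg/L.

DO ≈ 7.32 mg/L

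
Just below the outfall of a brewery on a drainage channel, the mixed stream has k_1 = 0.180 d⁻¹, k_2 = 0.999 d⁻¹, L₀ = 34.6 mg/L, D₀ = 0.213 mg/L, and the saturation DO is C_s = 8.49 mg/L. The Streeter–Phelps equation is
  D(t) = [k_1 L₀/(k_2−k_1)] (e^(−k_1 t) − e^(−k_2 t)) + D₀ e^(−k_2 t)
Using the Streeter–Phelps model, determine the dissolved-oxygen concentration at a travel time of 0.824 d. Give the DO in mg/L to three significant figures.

DO ≈ 5.18 mg/L

k_1 L₀/(k_2−k_1) = 0.180×34.6/(0.999−0.180) = 6.228/0.8190 = 7.604 mg/L.
e^(−k_1 t) = e^(−0.180×0.8240) = 0.8622; e^(−k_2 t) = e^(−0.999×0.8240) = 0.4390.
D = 7.604 × (0.8622 − 0.4390) + 0.213 × 0.4390 = 3.218 + 0.09351 = 3.311 mg/L.
DO = C_s − D = 8.49 − 3.311 = 5.179 mg/L.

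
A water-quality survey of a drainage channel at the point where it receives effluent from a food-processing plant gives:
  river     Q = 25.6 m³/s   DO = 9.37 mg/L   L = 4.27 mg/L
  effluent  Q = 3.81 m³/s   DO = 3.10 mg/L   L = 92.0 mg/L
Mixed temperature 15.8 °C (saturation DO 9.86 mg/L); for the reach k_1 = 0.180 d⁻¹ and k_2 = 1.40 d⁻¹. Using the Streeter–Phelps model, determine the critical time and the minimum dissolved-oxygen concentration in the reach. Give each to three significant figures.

t_c ≈ 1.00 d; minimum DO ≈ 8.18 mg/L

Mixed DO = (25.6×9.37 + 3.81×3.10)/(25.6+3.81) = 251.7/29.41 = 8.558 mg/L.
Mixed L₀ = (25.6×4.27 + 3.81×92.0)/(29.41) = 459.8/29.41 = 15.64 mg/L.
Initial deficit D₀ = C_s − DO₀ = 9.86 − 8.558 = 1.302 mg/L.
t_c = (1/1.220) ln[(1.40/0.180)(1 − 1.302×1.220/(0.180×15.64))] = 0.8197 × ln(3.387) = 1.000 d.
D_c = (0.180/1.40) × 15.64 × e^(−0.180×1.000) = 0.1286 × 15.64 × 0.8353 = 1.679 mg/L.
Minimum DO = 9.86 − 1.679 = 8.181 mg/L.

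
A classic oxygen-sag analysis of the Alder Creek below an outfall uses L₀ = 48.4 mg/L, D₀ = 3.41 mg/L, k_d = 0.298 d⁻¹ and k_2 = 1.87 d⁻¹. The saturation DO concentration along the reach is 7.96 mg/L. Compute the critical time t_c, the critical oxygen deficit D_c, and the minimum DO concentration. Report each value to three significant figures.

t_c ≈ 0.873 d; D_c ≈ 5.95 mg/L; min DO ≈ 2.01 mg/L

With k_2/k_d = 6.275 and 1 − D₀(k_2−k_d)/(k_d L₀) = 0.6283,
t_c = ln(6.275 × 0.6283) / (1.87 − 0.298) = ln(3.943) / 1.572 = 1.372/1.572 = 0.8727 d.
D_c = (k_d/k_2) L₀ e^(−k_d t_c) = (0.298/1.87) × 48.4 × e^(−0.298×0.8727) = 0.1594 × 48.4 × 0.7710 = 5.947 mg/L.
Minimum DO = C_s − D_c = 7.96 − 5.947 = 2.013 mg/L.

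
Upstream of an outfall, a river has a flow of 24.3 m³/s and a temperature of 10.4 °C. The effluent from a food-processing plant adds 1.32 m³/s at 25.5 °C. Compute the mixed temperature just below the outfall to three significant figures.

Flow-weighted mixing: C = (Q_r C_r + Q_w C_w)/(Q_r + Q_w)
= (24.3×10.4 + 1.32×25.5)/(24.3 + 1.32) = 286.4/25.62 = 11.18 °C.

11.2 °C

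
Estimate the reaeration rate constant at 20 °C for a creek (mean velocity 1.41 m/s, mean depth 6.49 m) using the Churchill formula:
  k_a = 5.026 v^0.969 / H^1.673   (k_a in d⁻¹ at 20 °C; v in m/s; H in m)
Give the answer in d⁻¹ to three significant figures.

k_a = 5.026 × 1.41^0.969 / 6.49^1.673 = 5.026 × 1.395 / 22.85 = 0.3069 d⁻¹.

k_a ≈ 0.307 d⁻¹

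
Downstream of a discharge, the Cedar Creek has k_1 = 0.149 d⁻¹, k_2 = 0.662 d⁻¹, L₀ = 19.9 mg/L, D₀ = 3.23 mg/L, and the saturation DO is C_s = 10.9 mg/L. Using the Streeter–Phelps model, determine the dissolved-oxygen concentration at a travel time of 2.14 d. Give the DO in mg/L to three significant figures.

DO ≈ 7.32 mg/L

k_1 L₀/(k_2−k_1) = 0.149×19.9/(0.662−0.149) = 2.965/0.5130 = 5.780 mg/L.
e^(−k_1 t) = e^(−0.149×2.140) = 0.7270; e^(−k_2 t) = e^(−0.662×2.140) = 0.2425.
D = 5.780 × (0.7270 − 0.2425) + 3.23 × 0.2425 = 2.800 + 0.7833 = 3.583 mg/L.
DO = C_s − D = 10.9 − 3.583 = 7.317 mg/L.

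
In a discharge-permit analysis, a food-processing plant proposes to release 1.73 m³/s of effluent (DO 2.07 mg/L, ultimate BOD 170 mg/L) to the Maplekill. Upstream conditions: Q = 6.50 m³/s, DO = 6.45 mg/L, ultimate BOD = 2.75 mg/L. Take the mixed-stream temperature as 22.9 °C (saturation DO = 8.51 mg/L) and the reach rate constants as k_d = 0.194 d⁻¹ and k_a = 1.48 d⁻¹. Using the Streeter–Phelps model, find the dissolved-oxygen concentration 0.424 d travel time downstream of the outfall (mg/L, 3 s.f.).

Mixed DO = (6.50×6.45 + 1.73×2.07)/(6.50+1.73) = 45.51/8.230 = 5.529 mg/L.
Mixed L₀ = (6.50×2.75 + 1.73×170)/(8.230) = 312.0/8.230 = 37.91 mg/L.
Initial deficit D₀ = C_s − DO₀ = 8.51 − 5.529 = 2.981 mg/L.
D(0.424) = [0.194×37.91/(1.48−0.194)](e^(−0.194×0.424) − e^(−1.48×0.424)) + 2.981 e^(−1.48×0.424)
= 5.718 × (0.9210 − 0.5339) + 2.981 × 0.5339 = 3.805 mg/L.
DO = 8.51 − 3.805 = 4.705 mg/L.

DO ≈ 4.70 mg/L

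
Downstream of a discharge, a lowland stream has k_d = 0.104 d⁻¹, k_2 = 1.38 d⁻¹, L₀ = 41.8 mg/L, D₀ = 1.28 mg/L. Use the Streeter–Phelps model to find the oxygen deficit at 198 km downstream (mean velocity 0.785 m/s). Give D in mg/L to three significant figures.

D ≈ 2.48 mg/L

Travel time t = x/v = 198 km / (0.785 m/s) = 198000 m / 0.785 m/s = 252200 s = 2.919 d.
k_d L₀/(k_2−k_d) = 0.104×41.8/(1.38−0.104) = 4.347/1.276 = 3.407 mg/L.
e^(−k_d t) = e^(−0.104×2.919) = 0.7381; e^(−k_2 t) = e^(−1.38×2.919) = 0.01780.
D = 3.407 × (0.7381 − 0.01780) + 1.28 × 0.01780 = 2.454 + 0.02278 = 2.477 mg/L.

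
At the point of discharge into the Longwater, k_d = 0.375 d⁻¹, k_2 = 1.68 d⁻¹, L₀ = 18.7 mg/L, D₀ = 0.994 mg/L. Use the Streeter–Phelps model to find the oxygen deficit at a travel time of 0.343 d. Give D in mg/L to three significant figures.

D ≈ 2.26 mg/L

k_d L₀/(k_2−k_d) = 0.375×18.7/(1.68−0.375) = 7.012/1.305 = 5.374 mg/L.
e^(−k_d t) = e^(−0.375×0.3430) = 0.8793; e^(−k_2 t) = e^(−1.68×0.3430) = 0.5620.
D = 5.374 × (0.8793 − 0.5620) + 0.994 × 0.5620 = 1.705 + 0.5586 = 2.264 mg/L.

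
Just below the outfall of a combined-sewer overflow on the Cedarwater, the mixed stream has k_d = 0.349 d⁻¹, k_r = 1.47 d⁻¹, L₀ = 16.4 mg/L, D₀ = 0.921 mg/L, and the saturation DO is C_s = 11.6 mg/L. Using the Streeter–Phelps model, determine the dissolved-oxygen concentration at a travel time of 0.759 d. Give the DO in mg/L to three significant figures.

DO ≈ 9.05 mg/L

k_d L₀/(k_r−k_d) = 0.349×16.4/(1.47−0.349) = 5.724/1.121 = 5.106 mg/L.
e^(−k_d t) = e^(−0.349×0.7590) = 0.7673; e^(−k_r t) = e^(−1.47×0.7590) = 0.3277.
D = 5.106 × (0.7673 − 0.3277) + 0.921 × 0.3277 = 2.245 + 0.3018 = 2.546 mg/L.
DO = C_s − D = 11.6 − 2.546 = 9.054 mg/L.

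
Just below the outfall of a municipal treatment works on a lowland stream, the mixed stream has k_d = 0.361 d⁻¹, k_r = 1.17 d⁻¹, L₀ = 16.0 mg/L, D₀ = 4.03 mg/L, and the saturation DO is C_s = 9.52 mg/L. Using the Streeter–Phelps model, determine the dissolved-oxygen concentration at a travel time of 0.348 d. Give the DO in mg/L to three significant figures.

k_d L₀/(k_r−k_d) = 0.361×16.0/(1.17−0.361) = 5.776/0.8090 = 7.140 mg/L.
e^(−k_d t) = e^(−0.361×0.3480) = 0.8819; e^(−k_r t) = e^(−1.17×0.3480) = 0.6655.
D = 7.140 × (0.8819 − 0.6655) + 4.03 × 0.6655 = 1.545 + 2.682 = 4.227 mg/L.
DO = C_s − D = 9.52 − 4.227 = 5.293 mg/L.

DO ≈ 5.29 mg/L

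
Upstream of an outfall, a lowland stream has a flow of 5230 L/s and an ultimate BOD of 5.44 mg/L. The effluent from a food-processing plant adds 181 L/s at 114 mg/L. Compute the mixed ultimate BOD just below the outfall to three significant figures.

9.07 mg/L

Flow-weighted mixing: C = (Q_r C_r + Q_w C_w)/(Q_r + Q_w)
= (5230×5.44 + 181×114)/(5230 + 181) = 49090/5411 = 9.071 mg/L.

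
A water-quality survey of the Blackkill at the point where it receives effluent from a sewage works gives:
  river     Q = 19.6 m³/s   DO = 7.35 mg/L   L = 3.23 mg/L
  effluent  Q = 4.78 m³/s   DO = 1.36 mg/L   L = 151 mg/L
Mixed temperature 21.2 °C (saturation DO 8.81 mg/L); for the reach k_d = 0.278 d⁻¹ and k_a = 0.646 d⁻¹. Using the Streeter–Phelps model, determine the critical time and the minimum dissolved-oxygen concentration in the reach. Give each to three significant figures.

t_c ≈ 1.98 d; minimum DO ≈ 0.818 mg/L

Mixed DO = (19.6×7.35 + 4.78×1.36)/(19.6+4.78) = 150.6/24.38 = 6.176 mg/L.
Mixed L₀ = (19.6×3.23 + 4.78×151)/(24.38) = 785.1/24.38 = 32.20 mg/L.
Initial deficit D₀ = C_s − DO₀ = 8.81 − 6.176 = 2.634 mg/L.
t_c = (1/0.3680) ln[(0.646/0.278)(1 − 2.634×0.3680/(0.278×32.20))] = 2.717 × ln(2.072) = 1.980 d.
D_c = (0.278/0.646) × 32.20 × e^(−0.278×1.980) = 0.4303 × 32.20 × 0.5767 = 7.992 mg/L.
Minimum DO = 8.81 − 7.992 = 0.8177 mg/L.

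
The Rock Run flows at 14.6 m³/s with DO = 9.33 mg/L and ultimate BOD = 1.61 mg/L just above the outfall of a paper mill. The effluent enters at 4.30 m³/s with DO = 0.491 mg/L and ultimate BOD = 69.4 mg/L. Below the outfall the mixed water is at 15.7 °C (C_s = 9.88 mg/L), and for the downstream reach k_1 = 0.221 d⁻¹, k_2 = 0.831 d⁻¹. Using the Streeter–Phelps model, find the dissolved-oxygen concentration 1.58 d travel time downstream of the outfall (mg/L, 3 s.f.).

DO ≈ 6.50 mg/L

Mixed DO = (14.6×9.33 + 4.30×0.491)/(14.6+4.30) = 138.3/18.90 = 7.319 mg/L.
Mixed L₀ = (14.6×1.61 + 4.30×69.4)/(18.90) = 321.9/18.90 = 17.03 mg/L.
Initial deficit D₀ = C_s − DO₀ = 9.88 − 7.319 = 2.561 mg/L.
D(1.58) = [0.221×17.03/(0.831−0.221)](e^(−0.221×1.58) − e^(−0.831×1.58)) + 2.561 e^(−0.831×1.58)
= 6.171 × (0.7053 − 0.2690) + 2.561 × 0.2690 = 3.381 mg/L.
DO = 9.88 − 3.381 = 6.499 mg/L.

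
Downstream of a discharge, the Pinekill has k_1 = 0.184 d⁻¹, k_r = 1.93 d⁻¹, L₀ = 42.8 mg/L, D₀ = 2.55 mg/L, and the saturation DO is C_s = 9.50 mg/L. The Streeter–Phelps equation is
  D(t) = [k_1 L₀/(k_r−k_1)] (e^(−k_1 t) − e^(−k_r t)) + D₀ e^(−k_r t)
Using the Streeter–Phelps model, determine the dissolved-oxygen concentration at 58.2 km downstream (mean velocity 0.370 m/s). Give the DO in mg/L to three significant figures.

Travel time t = x/v = 58.2 km / (0.370 m/s) = 58200 m / 0.370 m/s = 157300 s = 1.821 d.
k_1 L₀/(k_r−k_1) = 0.184×42.8/(1.93−0.184) = 7.875/1.746 = 4.510 mg/L.
e^(−k_1 t) = e^(−0.184×1.821) = 0.7153; e^(−k_r t) = e^(−1.93×1.821) = 0.02979.
D = 4.510 × (0.7153 − 0.02979) + 2.55 × 0.02979 = 3.092 + 0.07596 = 3.168 mg/L.
DO = C_s − D = 9.50 − 3.168 = 6.332 mg/L.

DO ≈ 6.33 mg/L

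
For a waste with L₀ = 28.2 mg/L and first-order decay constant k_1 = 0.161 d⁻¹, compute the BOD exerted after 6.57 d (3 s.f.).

y_t = L₀(1 − e^(−k_1 t)) = 28.2 × (1 − e^(−0.161×6.57))
= 28.2 × (1 − 0.3472) = 28.2 × 0.6528 = 18.41 mg/L.

y ≈ 18.4 mg/L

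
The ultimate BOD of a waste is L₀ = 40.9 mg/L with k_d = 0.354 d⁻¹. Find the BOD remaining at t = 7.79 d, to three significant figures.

L ≈ 2.59 mg/L

L_t = L₀ e^(−k_d t) = 40.9 × e^(−0.354×7.79) = 40.9 × 0.06344 = 2.595 mg/L.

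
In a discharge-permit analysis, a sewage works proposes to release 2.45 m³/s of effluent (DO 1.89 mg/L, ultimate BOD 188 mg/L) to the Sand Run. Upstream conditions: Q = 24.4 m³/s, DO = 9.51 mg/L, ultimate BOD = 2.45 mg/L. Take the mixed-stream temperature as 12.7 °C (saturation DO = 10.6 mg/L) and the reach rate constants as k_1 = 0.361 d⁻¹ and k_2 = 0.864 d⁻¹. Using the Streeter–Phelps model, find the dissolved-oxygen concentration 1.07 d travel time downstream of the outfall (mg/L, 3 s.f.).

DO ≈ 5.96 mg/L

Mixed DO = (24.4×9.51 + 2.45×1.89)/(24.4+2.45) = 236.7/26.85 = 8.815 mg/L.
Mixed L₀ = (24.4×2.45 + 2.45×188)/(26.85) = 520.4/26.85 = 19.38 mg/L.
Initial deficit D₀ = C_s − DO₀ = 10.6 − 8.815 = 1.785 mg/L.
D(1.07) = [0.361×19.38/(0.864−0.361)](e^(−0.361×1.07) − e^(−0.864×1.07)) + 1.785 e^(−0.864×1.07)
= 13.91 × (0.6796 − 0.3967) + 1.785 × 0.3967 = 4.643 mg/L.
DO = 10.6 − 4.643 = 5.957 mg/L.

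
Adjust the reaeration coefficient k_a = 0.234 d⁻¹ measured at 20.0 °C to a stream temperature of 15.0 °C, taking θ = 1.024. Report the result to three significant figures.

k_a(T₂) = k_a(T₁) · θ^(T₂−T₁) = 0.234 × 1.024^(15.0−20.0)
= 0.234 × 1.024^-5.00 = 0.234 × 0.8882 = 0.2078 d⁻¹.

k_a ≈ 0.208 d⁻¹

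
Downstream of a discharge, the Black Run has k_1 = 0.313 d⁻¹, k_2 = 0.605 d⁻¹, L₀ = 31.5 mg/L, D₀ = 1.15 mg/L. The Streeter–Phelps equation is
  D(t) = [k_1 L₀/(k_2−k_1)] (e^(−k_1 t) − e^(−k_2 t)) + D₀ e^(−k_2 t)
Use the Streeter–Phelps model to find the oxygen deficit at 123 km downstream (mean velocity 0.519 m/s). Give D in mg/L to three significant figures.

D ≈ 8.10 mg/L

Travel time t = x/v = 123 km / (0.519 m/s) = 123000 m / 0.519 m/s = 237000 s = 2.743 d.
k_1 L₀/(k_2−k_1) = 0.313×31.5/(0.605−0.313) = 9.860/0.2920 = 33.77 mg/L.
e^(−k_1 t) = e^(−0.313×2.743) = 0.4238; e^(−k_2 t) = e^(−0.605×2.743) = 0.1902.
D = 33.77 × (0.4238 − 0.1902) + 1.15 × 0.1902 = 7.886 + 0.2188 = 8.104 mg/L.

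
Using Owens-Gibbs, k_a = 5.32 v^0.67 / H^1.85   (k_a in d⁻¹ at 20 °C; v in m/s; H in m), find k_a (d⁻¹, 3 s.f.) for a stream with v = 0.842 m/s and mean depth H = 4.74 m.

k_a = 5.32 × 0.842^0.67 / 4.74^1.85 = 5.32 × 0.8912 / 17.79 = 0.2665 d⁻¹.

k_a ≈ 0.266 d⁻¹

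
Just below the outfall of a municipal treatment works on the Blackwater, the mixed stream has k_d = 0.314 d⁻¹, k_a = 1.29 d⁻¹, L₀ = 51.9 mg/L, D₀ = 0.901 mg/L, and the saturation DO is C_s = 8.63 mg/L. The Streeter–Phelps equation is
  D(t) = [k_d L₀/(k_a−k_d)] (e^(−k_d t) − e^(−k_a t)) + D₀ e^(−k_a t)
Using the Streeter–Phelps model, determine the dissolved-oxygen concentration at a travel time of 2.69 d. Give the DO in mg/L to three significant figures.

k_d L₀/(k_a−k_d) = 0.314×51.9/(1.29−0.314) = 16.30/0.9760 = 16.70 mg/L.
e^(−k_d t) = e^(−0.314×2.690) = 0.4297; e^(−k_a t) = e^(−1.29×2.690) = 0.03111.
D = 16.70 × (0.4297 − 0.03111) + 0.901 × 0.03111 = 6.655 + 0.02803 = 6.683 mg/L.
DO = C_s − D = 8.63 − 6.683 = 1.947 mg/L.

DO ≈ 1.95 mg/L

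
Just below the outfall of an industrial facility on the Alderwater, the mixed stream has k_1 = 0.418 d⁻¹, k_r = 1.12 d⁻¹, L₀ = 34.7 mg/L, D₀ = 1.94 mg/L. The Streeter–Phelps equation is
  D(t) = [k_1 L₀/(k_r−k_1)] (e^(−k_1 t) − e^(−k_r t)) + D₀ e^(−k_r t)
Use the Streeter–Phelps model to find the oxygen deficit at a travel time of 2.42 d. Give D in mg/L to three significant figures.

D ≈ 6.27 mg/L

k_1 L₀/(k_r−k_1) = 0.418×34.7/(1.12−0.418) = 14.50/0.7020 = 20.66 mg/L.
e^(−k_1 t) = e^(−0.418×2.420) = 0.3637; e^(−k_r t) = e^(−1.12×2.420) = 0.06651.
D = 20.66 × (0.3637 − 0.06651) + 1.94 × 0.06651 = 6.139 + 0.1290 = 6.269 mg/L.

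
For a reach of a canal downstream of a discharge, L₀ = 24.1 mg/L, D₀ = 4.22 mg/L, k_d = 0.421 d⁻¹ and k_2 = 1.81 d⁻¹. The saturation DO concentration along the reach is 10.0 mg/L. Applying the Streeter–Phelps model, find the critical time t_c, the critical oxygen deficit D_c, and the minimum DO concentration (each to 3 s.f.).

t_c ≈ 0.429 d; D_c ≈ 4.68 mg/L; min DO ≈ 5.32 mg/L

At the critical point dD/dt = 0, so k_d L₀ e^(−k_d t) = k_2 D. Substituting D(t) from the Streeter–Phelps equation and solving for t gives
t_c = ln[(k_2/k_d)(1 − D₀(k_2−k_d)/(k_d L₀))] / (k_2−k_d).
Here k_2−k_d = 1.389 d⁻¹ and 1 − D₀(k_2−k_d)/(k_d L₀) = 1 − 4.22×1.389/(0.421×24.1) = 0.4223, so
t_c = ln(4.299 × 0.4223) / 1.389 = 0.5964 / 1.389 = 0.4294 d.
L(t_c) = L₀ e^(−k_d t_c) = 24.1 × 0.8346 = 20.11 mg/L, and at the critical point k_2 D_c = k_d L, so D_c = (0.421/1.81) × 20.11 = 4.679 mg/L.
Minimum DO = C_s − D_c = 10.0 − 4.679 = 5.321 mg/L.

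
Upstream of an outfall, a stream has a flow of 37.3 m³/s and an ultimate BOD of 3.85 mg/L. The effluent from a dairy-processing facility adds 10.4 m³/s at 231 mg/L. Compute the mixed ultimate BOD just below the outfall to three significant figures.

Flow-weighted mixing: C = (Q_r C_r + Q_w C_w)/(Q_r + Q_w)
= (37.3×3.85 + 10.4×231)/(37.3 + 10.4) = 2546/47.70 = 53.38 mg/L.

53.4 mg/L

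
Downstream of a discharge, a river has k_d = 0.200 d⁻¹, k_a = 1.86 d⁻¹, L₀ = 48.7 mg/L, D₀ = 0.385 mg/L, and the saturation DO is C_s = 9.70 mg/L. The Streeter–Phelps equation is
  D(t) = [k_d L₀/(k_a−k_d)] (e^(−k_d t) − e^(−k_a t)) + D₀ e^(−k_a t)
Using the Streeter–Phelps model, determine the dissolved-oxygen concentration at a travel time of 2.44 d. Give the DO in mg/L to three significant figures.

k_d L₀/(k_a−k_d) = 0.200×48.7/(1.86−0.200) = 9.740/1.660 = 5.867 mg/L.
e^(−k_d t) = e^(−0.200×2.440) = 0.6139; e^(−k_a t) = e^(−1.86×2.440) = 0.01069.
D = 5.867 × (0.6139 − 0.01069) + 0.385 × 0.01069 = 3.539 + 0.004116 = 3.543 mg/L.
DO = C_s − D = 9.70 − 3.543 = 6.157 mg/L.

DO ≈ 6.16 mg/L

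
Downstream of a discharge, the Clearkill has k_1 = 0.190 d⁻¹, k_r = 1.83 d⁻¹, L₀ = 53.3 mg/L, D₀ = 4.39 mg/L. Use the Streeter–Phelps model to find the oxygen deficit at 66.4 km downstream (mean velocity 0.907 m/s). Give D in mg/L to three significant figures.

D ≈ 4.88 mg/L

Travel time t = x/v = 66.4 km / (0.907 m/s) = 66400 m / 0.907 m/s = 73210 s = 0.8473 d.
k_1 L₀/(k_r−k_1) = 0.190×53.3/(1.83−0.190) = 10.13/1.640 = 6.175 mg/L.
e^(−k_1 t) = e^(−0.190×0.8473) = 0.8513; e^(−k_r t) = e^(−1.83×0.8473) = 0.2121.
D = 6.175 × (0.8513 − 0.2121) + 4.39 × 0.2121 = 3.947 + 0.9312 = 4.878 mg/L.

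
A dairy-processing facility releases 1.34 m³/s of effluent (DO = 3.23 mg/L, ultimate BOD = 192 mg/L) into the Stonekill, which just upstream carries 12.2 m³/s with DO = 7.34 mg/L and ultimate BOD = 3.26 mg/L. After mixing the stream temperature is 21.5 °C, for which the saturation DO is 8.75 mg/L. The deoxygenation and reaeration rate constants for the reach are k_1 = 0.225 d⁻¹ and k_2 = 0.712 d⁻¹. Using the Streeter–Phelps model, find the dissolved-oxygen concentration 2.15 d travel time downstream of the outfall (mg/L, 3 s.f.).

Mixed DO = (12.2×7.34 + 1.34×3.23)/(12.2+1.34) = 93.88/13.54 = 6.933 mg/L.
Mixed L₀ = (12.2×3.26 + 1.34×192)/(13.54) = 297.1/13.54 = 21.94 mg/L.
Initial deficit D₀ = C_s − DO₀ = 8.75 − 6.933 = 1.817 mg/L.
D(2.15) = [0.225×21.94/(0.712−0.225)](e^(−0.225×2.15) − e^(−0.712×2.15)) + 1.817 e^(−0.712×2.15)
= 10.14 × (0.6165 − 0.2164) + 1.817 × 0.2164 = 4.449 mg/L.
DO = 8.75 − 4.449 = 4.301 mg/L.

DO ≈ 4.30 mg/L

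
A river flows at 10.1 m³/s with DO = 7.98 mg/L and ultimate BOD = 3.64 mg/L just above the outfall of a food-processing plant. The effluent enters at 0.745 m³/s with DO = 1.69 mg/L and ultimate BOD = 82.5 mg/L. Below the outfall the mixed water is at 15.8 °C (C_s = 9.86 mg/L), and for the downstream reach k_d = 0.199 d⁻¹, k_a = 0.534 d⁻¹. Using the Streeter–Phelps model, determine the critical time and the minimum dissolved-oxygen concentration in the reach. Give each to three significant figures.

Mixed DO = (10.1×7.98 + 0.745×1.69)/(10.1+0.745) = 81.86/10.84 = 7.548 mg/L.
Mixed L₀ = (10.1×3.64 + 0.745×82.5)/(10.84) = 98.23/10.84 = 9.057 mg/L.
Initial deficit D₀ = C_s − DO₀ = 9.86 − 7.548 = 2.312 mg/L.
t_c = (1/0.3350) ln[(0.534/0.199)(1 − 2.312×0.3350/(0.199×9.057))] = 2.985 × ln(1.530) = 1.270 d.
D_c = (0.199/0.534) × 9.057 × e^(−0.199×1.270) = 0.3727 × 9.057 × 0.7767 = 2.622 mg/L.
Minimum DO = 9.86 − 2.622 = 7.238 mg/L.

t_c ≈ 1.27 d; minimum DO ≈ 7.24 mg/L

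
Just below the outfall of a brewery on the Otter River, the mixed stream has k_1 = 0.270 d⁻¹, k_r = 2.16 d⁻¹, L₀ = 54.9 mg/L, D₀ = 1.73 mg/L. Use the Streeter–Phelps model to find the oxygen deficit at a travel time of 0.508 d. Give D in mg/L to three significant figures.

D ≈ 4.80 mg/L

k_1 L₀/(k_r−k_1) = 0.270×54.9/(2.16−0.270) = 14.82/1.890 = 7.843 mg/L.
e^(−k_1 t) = e^(−0.270×0.5080) = 0.8718; e^(−k_r t) = e^(−2.16×0.5080) = 0.3338.
D = 7.843 × (0.8718 − 0.3338) + 1.73 × 0.3338 = 4.220 + 0.5774 = 4.797 mg/L.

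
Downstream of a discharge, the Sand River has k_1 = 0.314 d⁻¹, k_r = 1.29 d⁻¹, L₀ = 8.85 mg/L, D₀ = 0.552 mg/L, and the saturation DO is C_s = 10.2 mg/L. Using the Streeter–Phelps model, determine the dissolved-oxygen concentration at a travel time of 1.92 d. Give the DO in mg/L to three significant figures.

k_1 L₀/(k_r−k_1) = 0.314×8.85/(1.29−0.314) = 2.779/0.9760 = 2.847 mg/L.
e^(−k_1 t) = e^(−0.314×1.920) = 0.5472; e^(−k_r t) = e^(−1.29×1.920) = 0.08401.
D = 2.847 × (0.5472 − 0.08401) + 0.552 × 0.08401 = 1.319 + 0.04637 = 1.365 mg/L.
DO = C_s − D = 10.2 − 1.365 = 8.835 mg/L.

DO ≈ 8.83 mg/L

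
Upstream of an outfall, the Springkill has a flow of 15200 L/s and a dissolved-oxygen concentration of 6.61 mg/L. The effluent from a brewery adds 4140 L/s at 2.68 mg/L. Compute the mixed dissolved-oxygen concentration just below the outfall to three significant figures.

Flow-weighted mixing: C = (Q_r C_r + Q_w C_w)/(Q_r + Q_w)
= (15200×6.61 + 4140×2.68)/(15200 + 4140) = 111600/19340 = 5.769 mg/L.

5.77 mg/L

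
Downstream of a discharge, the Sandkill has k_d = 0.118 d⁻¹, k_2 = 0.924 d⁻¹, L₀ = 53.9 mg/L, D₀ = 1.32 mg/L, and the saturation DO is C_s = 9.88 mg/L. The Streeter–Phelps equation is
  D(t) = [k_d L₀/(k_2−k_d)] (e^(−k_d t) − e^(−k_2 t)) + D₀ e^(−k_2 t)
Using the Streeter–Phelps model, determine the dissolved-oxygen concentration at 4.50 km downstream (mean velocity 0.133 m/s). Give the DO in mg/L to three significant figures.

Travel time t = x/v = 4.50 km / (0.133 m/s) = 4500 m / 0.133 m/s = 33830 s = 0.3916 d.
k_d L₀/(k_2−k_d) = 0.118×53.9/(0.924−0.118) = 6.360/0.8060 = 7.891 mg/L.
e^(−k_d t) = e^(−0.118×0.3916) = 0.9548; e^(−k_2 t) = e^(−0.924×0.3916) = 0.6964.
D = 7.891 × (0.9548 − 0.6964) + 1.32 × 0.6964 = 2.039 + 0.9192 = 2.959 mg/L.
DO = C_s − D = 9.88 − 2.959 = 6.921 mg/L.

DO ≈ 6.92 mg/L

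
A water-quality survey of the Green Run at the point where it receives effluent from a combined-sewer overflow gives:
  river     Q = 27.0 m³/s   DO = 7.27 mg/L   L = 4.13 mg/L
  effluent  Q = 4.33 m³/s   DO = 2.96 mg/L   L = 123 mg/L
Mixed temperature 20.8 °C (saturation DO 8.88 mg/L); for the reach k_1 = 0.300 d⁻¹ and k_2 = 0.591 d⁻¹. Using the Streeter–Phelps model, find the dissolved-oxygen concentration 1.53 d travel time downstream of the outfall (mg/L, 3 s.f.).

Mixed DO = (27.0×7.27 + 4.33×2.96)/(27.0+4.33) = 209.1/31.33 = 6.674 mg/L.
Mixed L₀ = (27.0×4.13 + 4.33×123)/(31.33) = 644.1/31.33 = 20.56 mg/L.
Initial deficit D₀ = C_s − DO₀ = 8.88 − 6.674 = 2.206 mg/L.
D(1.53) = [0.300×20.56/(0.591−0.300)](e^(−0.300×1.53) − e^(−0.591×1.53)) + 2.206 e^(−0.591×1.53)
= 21.19 × (0.6319 − 0.4049) + 2.206 × 0.4049 = 5.705 mg/L.
DO = 8.88 − 5.705 = 3.175 mg/L.

DO ≈ 3.17 mg/L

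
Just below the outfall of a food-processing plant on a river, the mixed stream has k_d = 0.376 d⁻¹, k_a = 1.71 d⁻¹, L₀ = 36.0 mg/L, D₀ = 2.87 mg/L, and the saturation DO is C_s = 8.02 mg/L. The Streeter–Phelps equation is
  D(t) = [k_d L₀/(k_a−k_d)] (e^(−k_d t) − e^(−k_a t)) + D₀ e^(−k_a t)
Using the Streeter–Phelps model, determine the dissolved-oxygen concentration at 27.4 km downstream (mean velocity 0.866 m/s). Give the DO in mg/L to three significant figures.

DO ≈ 3.07 mg/L

Travel time t = x/v = 27.4 km / (0.866 m/s) = 27400 m / 0.866 m/s = 31640 s = 0.3662 d.
k_d L₀/(k_a−k_d) = 0.376×36.0/(1.71−0.376) = 13.54/1.334 = 10.15 mg/L.
e^(−k_d t) = e^(−0.376×0.3662) = 0.8714; e^(−k_a t) = e^(−1.71×0.3662) = 0.5346.
D = 10.15 × (0.8714 − 0.5346) + 2.87 × 0.5346 = 3.417 + 1.534 = 4.951 mg/L.
DO = C_s − D = 8.02 − 4.951 = 3.069 mg/L.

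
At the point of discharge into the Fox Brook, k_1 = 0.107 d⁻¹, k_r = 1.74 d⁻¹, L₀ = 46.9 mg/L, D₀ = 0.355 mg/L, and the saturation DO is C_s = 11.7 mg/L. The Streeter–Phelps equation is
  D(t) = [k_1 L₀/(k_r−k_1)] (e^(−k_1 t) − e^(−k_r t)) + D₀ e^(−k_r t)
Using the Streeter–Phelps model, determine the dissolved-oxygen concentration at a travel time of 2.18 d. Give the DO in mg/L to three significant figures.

k_1 L₀/(k_r−k_1) = 0.107×46.9/(1.74−0.107) = 5.018/1.633 = 3.073 mg/L.
e^(−k_1 t) = e^(−0.107×2.180) = 0.7919; e^(−k_r t) = e^(−1.74×2.180) = 0.02252.
D = 3.073 × (0.7919 − 0.02252) + 0.355 × 0.02252 = 2.364 + 0.007996 = 2.372 mg/L.
DO = C_s − D = 11.7 − 2.372 = 9.328 mg/L.

DO ≈ 9.33 mg/L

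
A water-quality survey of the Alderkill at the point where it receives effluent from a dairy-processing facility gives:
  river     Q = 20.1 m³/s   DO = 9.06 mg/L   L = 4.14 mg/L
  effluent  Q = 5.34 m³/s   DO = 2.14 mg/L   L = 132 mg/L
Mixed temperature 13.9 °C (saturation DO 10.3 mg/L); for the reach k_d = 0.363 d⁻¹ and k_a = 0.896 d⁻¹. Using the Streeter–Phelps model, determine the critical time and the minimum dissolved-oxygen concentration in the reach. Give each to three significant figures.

Mixed DO = (20.1×9.06 + 5.34×2.14)/(20.1+5.34) = 193.5/25.44 = 7.607 mg/L.
Mixed L₀ = (20.1×4.14 + 5.34×132)/(25.44) = 788.1/25.44 = 30.98 mg/L.
Initial deficit D₀ = C_s − DO₀ = 10.3 − 7.607 = 2.693 mg/L.
t_c = (1/0.5330) ln[(0.896/0.363)(1 − 2.693×0.5330/(0.363×30.98))] = 1.876 × ln(2.153) = 1.439 d.
D_c = (0.363/0.896) × 30.98 × e^(−0.363×1.439) = 0.4051 × 30.98 × 0.5931 = 7.444 mg/L.
Minimum DO = 10.3 − 7.444 = 2.856 mg/L.

t_c ≈ 1.44 d; minimum DO ≈ 2.86 mg/L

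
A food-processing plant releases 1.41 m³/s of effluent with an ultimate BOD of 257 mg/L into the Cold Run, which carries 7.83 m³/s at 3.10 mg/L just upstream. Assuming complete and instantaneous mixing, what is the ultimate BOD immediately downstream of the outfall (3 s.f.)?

Flow-weighted mixing: C = (Q_r C_r + Q_w C_w)/(Q_r + Q_w)
= (7.83×3.10 + 1.41×257)/(7.83 + 1.41) = 386.6/9.240 = 41.84 mg/L.

41.8 mg/L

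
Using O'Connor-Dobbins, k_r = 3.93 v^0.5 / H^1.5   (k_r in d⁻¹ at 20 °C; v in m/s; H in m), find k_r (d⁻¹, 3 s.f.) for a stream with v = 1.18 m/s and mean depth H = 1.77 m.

k_r = 3.93 × 1.18^0.5 / 1.77^1.5 = 3.93 × 1.086 / 2.355 = 1.813 d⁻¹.

k_r ≈ 1.81 d⁻¹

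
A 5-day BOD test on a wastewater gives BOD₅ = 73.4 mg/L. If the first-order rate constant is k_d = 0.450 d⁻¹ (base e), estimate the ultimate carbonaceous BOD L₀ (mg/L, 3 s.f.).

BOD₅ = L₀(1 − e^(−5k_d)) ⇒ L₀ = BOD₅ / (1 − e^(−5×0.450))
= 73.4 / (1 − 0.1054) = 73.4 / 0.8946 = 82.05 mg/L.

L₀ ≈ 82.0 mg/L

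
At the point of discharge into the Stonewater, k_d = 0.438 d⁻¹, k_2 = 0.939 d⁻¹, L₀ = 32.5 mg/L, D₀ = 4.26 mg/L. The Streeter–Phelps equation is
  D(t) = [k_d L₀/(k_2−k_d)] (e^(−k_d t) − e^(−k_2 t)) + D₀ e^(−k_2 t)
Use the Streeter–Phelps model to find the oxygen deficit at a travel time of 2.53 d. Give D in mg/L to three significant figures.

k_d L₀/(k_2−k_d) = 0.438×32.5/(0.939−0.438) = 14.23/0.5010 = 28.41 mg/L.
e^(−k_d t) = e^(−0.438×2.530) = 0.3302; e^(−k_2 t) = e^(−0.939×2.530) = 0.09295.
D = 28.41 × (0.3302 − 0.09295) + 4.26 × 0.09295 = 6.740 + 0.3960 = 7.136 mg/L.

D ≈ 7.14 mg/L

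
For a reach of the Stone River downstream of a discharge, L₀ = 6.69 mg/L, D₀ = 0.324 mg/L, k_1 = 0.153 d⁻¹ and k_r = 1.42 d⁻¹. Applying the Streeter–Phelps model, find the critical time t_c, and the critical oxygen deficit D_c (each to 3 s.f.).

At the critical point dD/dt = 0, so k_1 L₀ e^(−k_1 t) = k_r D. Substituting D(t) from the Streeter–Phelps equation and solving for t gives
t_c = ln[(k_r/k_1)(1 − D₀(k_r−k_1)/(k_1 L₀))] / (k_r−k_1).
Here k_r−k_1 = 1.267 d⁻¹ and 1 − D₀(k_r−k_1)/(k_1 L₀) = 1 − 0.324×1.267/(0.153×6.69) = 0.5989, so
t_c = ln(9.281 × 0.5989) / 1.267 = 1.715 / 1.267 = 1.354 d.
D_c = (k_1/k_r) L₀ e^(−k_1 t_c) = (0.153/1.42) × 6.69 × e^(−0.153×1.354) = 0.1077 × 6.69 × 0.8129 = 0.5860 mg/L.

t_c ≈ 1.35 d; D_c ≈ 0.586 mg/L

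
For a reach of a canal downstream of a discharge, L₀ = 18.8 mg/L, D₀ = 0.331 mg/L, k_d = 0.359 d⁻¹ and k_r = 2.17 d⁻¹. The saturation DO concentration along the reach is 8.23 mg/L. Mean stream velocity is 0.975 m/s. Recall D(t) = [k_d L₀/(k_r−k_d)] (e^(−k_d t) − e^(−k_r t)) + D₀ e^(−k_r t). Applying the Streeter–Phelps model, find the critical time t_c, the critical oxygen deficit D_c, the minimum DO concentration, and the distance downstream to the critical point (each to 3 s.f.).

t_c ≈ 0.942 d; D_c ≈ 2.22 mg/L; min DO ≈ 6.01 mg/L; x_c ≈ 79.4 km

With k_r/k_d = 6.045 and 1 − D₀(k_r−k_d)/(k_d L₀) = 0.9112,
t_c = ln(6.045 × 0.9112) / (2.17 − 0.359) = ln(5.508) / 1.811 = 1.706/1.811 = 0.9421 d.
L(t_c) = L₀ e^(−k_d t_c) = 18.8 × 0.7130 = 13.41 mg/L, and at the critical point k_r D_c = k_d L, so D_c = (0.359/2.17) × 13.41 = 2.218 mg/L.
Minimum DO = C_s − D_c = 8.23 − 2.218 = 6.012 mg/L.
x_c = v t_c = 0.975 m/s × 0.9421 d × 86400 s/d = 79360 m ≈ 79.4 km.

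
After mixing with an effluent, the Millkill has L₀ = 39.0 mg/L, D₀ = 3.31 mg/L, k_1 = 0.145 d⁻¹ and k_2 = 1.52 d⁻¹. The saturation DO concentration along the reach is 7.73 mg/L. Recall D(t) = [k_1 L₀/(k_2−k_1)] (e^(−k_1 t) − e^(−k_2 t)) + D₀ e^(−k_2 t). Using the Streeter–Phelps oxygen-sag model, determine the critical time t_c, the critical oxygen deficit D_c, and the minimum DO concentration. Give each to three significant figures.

t_c ≈ 0.521 d; D_c ≈ 3.45 mg/L; min DO ≈ 4.28 mg/L

With k_2/k_1 = 10.48 and 1 − D₀(k_2−k_1)/(k_1 L₀) = 0.1952,
t_c = ln(10.48 × 0.1952) / (1.52 − 0.145) = ln(2.046) / 1.375 = 0.7159/1.375 = 0.5207 d.
L(t_c) = L₀ e^(−k_1 t_c) = 39.0 × 0.9273 = 36.16 mg/L, and at the critical point k_2 D_c = k_1 L, so D_c = (0.145/1.52) × 36.16 = 3.450 mg/L.
Minimum DO = C_s − D_c = 7.73 − 3.450 = 4.280 mg/L.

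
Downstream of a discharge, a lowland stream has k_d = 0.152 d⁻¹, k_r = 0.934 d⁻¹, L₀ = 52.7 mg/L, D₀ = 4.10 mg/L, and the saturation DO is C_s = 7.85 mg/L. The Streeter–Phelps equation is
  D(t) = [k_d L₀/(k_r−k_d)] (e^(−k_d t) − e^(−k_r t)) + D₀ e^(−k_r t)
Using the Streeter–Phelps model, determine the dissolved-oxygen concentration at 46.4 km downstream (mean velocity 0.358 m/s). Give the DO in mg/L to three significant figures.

Travel time t = x/v = 46.4 km / (0.358 m/s) = 46400 m / 0.358 m/s = 129600 s = 1.500 d.
k_d L₀/(k_r−k_d) = 0.152×52.7/(0.934−0.152) = 8.010/0.7820 = 10.24 mg/L.
e^(−k_d t) = e^(−0.152×1.500) = 0.7961; e^(−k_r t) = e^(−0.934×1.500) = 0.2463.
D = 10.24 × (0.7961 − 0.2463) + 4.10 × 0.2463 = 5.632 + 1.010 = 6.642 mg/L.
DO = C_s − D = 7.85 − 6.642 = 1.208 mg/L.

DO ≈ 1.21 mg/L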